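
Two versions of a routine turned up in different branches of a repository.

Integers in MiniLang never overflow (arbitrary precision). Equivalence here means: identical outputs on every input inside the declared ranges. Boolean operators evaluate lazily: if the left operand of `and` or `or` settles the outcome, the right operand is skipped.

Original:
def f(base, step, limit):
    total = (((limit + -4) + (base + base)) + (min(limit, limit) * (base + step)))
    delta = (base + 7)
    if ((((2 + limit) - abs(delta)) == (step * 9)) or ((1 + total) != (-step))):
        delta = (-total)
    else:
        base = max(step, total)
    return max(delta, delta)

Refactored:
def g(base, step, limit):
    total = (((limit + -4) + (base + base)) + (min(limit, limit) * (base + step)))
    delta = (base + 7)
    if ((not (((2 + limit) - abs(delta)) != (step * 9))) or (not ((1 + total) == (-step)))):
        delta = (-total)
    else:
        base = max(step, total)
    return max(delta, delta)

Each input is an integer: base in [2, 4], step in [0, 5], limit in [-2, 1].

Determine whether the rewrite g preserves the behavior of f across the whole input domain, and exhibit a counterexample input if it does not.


Although boolean connective usage differs, 72/72 inputs agree.
verdict: equivalent


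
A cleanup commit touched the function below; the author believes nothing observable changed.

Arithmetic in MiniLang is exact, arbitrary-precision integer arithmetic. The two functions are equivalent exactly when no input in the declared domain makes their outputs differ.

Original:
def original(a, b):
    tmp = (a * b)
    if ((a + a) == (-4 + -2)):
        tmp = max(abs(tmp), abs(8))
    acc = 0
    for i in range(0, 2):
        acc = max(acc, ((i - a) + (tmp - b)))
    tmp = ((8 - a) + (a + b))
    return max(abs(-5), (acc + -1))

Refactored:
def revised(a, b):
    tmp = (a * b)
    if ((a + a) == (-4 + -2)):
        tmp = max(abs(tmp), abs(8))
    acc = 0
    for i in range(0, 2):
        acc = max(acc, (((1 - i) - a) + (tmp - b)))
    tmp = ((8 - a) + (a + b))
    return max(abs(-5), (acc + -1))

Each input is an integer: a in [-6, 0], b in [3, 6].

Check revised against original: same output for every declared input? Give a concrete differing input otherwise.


Equivalent — the differences include arithmetic usage differs, constant usage differs, yet no declared input distinguishes the two.
Spot check at a=-4, b=3 — original: tmp=-12, then ((a + a) == (-4 + -2)) is false, then acc=0, then (i=0), then acc=0, then (i=1), then acc=0, then tmp=11, then returns 5. revised: tmp=-12, then ((a + a) == (-4 + -2)) is false, then acc=0, then (i=0), then acc=0, then (i=1), then acc=0, then tmp=11, then returns 5. Both give 5.
Sweeping the whole domain (28 inputs) finds no disagreement.
verdict: equivalent


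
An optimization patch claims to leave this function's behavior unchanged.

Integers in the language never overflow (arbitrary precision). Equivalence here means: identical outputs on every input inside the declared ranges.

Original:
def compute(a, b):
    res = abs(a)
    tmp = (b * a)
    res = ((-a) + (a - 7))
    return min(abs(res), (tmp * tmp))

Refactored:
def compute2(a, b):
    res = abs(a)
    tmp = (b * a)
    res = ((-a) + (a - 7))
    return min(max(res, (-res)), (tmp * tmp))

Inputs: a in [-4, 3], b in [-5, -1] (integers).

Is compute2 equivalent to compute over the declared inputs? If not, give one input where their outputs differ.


This is a faithful refactor — min/max/abs usage differs, but the computed results match everywhere.
One worked example (a=1, b=-1) — compute: res := 1 | tmp := -1 | res := -7 | result 1; compute2: res := 1 | tmp := -1 | res := -7 | result 1; agreement on 1.
Sweeping the whole domain (40 inputs) finds no disagreement.
verdict: equivalent


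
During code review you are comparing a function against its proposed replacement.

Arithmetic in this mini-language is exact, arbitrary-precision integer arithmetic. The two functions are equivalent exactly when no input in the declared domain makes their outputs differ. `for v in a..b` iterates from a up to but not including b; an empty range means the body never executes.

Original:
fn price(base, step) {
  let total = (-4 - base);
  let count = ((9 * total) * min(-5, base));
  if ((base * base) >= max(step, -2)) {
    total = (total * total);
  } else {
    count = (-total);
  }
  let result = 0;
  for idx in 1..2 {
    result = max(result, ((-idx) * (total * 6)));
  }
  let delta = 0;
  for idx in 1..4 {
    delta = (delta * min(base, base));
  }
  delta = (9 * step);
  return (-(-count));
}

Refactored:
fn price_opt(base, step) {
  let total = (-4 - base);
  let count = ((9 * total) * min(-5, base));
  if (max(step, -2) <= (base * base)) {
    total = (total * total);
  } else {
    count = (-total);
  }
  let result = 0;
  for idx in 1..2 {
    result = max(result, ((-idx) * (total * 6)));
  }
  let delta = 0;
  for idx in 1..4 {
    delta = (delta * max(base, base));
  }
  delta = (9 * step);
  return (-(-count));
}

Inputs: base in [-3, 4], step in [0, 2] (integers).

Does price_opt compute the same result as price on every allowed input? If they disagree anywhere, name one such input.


Although `min(base, base)` became `max(base, base)`, no input in the stated domain can expose it; all 24 inputs agree.
verdict: equivalent


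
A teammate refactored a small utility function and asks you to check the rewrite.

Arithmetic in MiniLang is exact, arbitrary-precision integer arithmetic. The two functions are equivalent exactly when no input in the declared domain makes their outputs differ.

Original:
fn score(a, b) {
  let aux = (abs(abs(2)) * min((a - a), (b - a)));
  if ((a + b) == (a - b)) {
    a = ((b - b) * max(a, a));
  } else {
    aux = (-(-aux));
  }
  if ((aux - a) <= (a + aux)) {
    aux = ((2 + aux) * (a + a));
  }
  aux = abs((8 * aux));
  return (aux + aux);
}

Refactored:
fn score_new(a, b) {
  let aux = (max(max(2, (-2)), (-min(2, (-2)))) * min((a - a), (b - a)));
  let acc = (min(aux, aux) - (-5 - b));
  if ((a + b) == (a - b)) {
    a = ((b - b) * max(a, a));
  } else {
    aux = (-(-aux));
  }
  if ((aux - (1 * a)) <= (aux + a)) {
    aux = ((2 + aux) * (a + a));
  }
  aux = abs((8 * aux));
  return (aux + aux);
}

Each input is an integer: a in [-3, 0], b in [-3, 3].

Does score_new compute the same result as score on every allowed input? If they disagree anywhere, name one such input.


One difference looks behavioral, but it never changes the outcome for any declared input.
Tracing a=-2, b=-1: score: aux := 0 | ((a + b) == (a - b)): false | aux := 0 | ((aux - a) <= (a + aux)): false | aux := 0 | result 0 | score_new: aux := 0 | acc := 4 | ((a + b) == (a - b)): false | aux := 0 | ((aux - (1 * a)) <= (aux + a)): false | aux := 0 | result 0 — matching result 0.
Every one of the 28 inputs gives matching results.
verdict: equivalent


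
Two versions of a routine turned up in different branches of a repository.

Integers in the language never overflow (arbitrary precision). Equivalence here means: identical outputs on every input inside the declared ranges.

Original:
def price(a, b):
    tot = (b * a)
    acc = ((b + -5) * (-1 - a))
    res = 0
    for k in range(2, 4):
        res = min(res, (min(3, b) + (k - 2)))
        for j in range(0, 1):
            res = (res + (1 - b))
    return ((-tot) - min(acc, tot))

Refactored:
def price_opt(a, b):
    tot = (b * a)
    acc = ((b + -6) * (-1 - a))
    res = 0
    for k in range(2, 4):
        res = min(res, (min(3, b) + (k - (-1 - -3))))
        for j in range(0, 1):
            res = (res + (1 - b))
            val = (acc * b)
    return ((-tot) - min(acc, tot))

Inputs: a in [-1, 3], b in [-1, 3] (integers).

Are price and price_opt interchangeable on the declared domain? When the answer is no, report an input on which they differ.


Take a=3, b=3.
price: tot becomes 9; next acc becomes 8; next res becomes 0; next at k=2:; next res becomes 0; next at j=0:; next res becomes -2; next at k=3:; next res becomes -2; next at j=0:; next res becomes -4; next final value -17
price_opt: tot becomes 9; next acc becomes 12; next res becomes 0; next at k=2:; next res becomes 0; next at j=0:; next res becomes -2; next val becomes 36; next at k=3:; next res becomes -2; next at j=0:; next res becomes -4; next val becomes 36; next final value -18
-17 and -18 differ, so these are not the same function on this domain.
verdict: not equivalent; witness: a=3, b=3


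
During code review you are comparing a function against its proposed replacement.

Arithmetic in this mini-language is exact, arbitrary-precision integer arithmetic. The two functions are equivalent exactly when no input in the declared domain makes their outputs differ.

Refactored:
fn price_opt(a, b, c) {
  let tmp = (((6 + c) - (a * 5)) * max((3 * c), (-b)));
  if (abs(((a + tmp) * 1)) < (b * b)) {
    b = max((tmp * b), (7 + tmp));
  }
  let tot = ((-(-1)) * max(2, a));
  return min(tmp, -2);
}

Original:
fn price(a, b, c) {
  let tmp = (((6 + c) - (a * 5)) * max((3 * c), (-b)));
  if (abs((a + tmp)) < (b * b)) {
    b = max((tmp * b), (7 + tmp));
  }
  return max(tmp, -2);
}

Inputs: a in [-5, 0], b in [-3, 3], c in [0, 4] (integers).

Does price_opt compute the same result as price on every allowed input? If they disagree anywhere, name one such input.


Input a=-5, b=-3, c=0: 93 from price versus -2 from price_opt.
verdict: not equivalent; witness: a=-5, b=-3, c=0


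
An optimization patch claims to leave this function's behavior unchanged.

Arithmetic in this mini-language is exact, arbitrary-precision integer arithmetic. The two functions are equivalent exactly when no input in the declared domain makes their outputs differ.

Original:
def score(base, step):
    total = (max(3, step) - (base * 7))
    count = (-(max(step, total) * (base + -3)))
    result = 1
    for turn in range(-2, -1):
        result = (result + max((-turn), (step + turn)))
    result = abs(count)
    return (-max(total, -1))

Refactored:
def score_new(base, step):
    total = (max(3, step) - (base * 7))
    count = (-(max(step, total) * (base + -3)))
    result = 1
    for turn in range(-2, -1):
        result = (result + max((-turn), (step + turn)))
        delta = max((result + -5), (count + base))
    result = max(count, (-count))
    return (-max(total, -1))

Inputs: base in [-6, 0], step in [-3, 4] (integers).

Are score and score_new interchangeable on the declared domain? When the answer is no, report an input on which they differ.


Changes here: min/max/abs usage differs; and arithmetic usage differs; and statement counts differ; and constant usage differs; and local variable names differ; the full 56-point sweep finds no disagreement.
verdict: equivalent


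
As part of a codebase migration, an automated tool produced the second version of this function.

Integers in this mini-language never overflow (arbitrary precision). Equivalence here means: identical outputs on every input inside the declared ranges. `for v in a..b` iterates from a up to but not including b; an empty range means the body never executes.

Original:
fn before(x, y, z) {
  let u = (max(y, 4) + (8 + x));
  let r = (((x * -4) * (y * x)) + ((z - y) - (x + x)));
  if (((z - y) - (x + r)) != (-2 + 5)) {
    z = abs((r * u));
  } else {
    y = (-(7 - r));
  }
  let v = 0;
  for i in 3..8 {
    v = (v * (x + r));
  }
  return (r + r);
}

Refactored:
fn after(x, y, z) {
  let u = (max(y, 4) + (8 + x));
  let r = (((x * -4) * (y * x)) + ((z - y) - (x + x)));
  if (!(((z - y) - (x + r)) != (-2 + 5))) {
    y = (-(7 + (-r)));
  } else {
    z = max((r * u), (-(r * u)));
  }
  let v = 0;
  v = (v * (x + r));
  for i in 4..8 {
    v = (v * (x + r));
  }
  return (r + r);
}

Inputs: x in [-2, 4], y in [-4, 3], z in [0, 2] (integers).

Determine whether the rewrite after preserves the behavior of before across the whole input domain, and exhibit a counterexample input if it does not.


Although boolean connective usage differs; also arithmetic usage differs; also statement counts differ; also min/max/abs usage differs; also loop structure differs, 168/168 inputs agree.
verdict: equivalent


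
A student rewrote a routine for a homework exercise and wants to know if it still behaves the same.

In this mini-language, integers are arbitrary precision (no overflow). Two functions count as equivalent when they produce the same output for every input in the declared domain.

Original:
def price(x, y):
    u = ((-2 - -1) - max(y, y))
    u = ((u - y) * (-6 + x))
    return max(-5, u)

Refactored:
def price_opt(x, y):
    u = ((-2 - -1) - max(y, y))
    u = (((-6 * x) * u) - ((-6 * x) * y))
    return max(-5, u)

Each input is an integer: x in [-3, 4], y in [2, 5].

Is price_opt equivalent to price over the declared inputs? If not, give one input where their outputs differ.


On input x=-3, y=2, price returns 45 while price_opt returns -5.
verdict: not equivalent; witness: x=-3, y=2


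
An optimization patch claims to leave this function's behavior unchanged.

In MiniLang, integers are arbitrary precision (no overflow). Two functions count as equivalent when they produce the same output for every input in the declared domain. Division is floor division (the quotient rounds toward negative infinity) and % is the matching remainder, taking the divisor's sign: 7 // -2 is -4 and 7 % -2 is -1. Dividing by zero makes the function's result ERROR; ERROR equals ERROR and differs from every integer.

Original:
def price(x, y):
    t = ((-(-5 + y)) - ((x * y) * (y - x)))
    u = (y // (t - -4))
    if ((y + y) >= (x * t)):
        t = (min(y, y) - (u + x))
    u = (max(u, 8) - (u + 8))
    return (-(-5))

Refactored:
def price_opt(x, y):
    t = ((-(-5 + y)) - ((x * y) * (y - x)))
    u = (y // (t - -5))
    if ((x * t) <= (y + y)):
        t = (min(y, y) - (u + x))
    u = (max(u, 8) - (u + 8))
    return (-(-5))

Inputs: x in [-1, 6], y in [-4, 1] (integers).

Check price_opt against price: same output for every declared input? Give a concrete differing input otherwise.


Run the pair on x=1, y=-3.
price: t = -4; division by zero -> ERROR
price_opt: t = -4; u = -3; ((x * t) <= (y + y)) -> false; u = 3; return 5
ERROR != 5, so the rewrite changes behavior.
verdict: not equivalent; witness: x=1, y=-3


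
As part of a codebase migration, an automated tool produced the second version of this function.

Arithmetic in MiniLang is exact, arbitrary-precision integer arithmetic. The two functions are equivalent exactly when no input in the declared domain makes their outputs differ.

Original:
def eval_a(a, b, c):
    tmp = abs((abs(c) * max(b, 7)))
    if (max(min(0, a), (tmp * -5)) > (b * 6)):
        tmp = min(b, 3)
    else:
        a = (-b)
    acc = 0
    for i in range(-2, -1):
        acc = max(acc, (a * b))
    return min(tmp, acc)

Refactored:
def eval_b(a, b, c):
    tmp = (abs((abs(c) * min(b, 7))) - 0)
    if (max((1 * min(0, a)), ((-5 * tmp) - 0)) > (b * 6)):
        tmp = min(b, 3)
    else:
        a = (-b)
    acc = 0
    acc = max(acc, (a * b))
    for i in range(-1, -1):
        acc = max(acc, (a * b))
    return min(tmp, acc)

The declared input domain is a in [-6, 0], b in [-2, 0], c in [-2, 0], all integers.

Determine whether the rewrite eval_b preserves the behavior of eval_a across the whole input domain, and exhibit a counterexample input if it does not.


There is a counterexample at a=-6, b=-1, c=-1: 0 on one side, -1 on the other.
eval_a: tmp=7, then (max(min(0, a), (tmp * -5)) > (b * 6)) is false, then a=1, then acc=0, then (i=-2), then acc=0, then returns 0
eval_b: tmp=1, then (max((1 * min(0, a)), ((-5 * tmp) - 0)) > (b * 6)) is true, then tmp=-1, then acc=0, then acc=6, then the loop over i runs zero times, then returns -1
verdict: not equivalent; witness: a=-6, b=-1, c=-1


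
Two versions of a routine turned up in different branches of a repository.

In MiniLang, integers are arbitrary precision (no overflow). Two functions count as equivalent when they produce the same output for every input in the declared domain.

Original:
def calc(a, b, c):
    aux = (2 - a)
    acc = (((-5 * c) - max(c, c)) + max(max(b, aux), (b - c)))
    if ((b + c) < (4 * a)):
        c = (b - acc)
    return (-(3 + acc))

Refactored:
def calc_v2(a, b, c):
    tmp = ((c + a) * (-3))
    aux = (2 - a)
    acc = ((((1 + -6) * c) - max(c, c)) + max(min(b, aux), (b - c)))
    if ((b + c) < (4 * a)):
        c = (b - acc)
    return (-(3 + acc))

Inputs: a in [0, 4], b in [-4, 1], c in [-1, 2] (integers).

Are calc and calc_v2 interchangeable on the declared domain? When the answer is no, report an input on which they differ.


Try a=0, b=-4, c=-1.
calc: aux=2, then acc=8, then ((b + c) < (4 * a)) is true, then c=-12, then returns -11
calc_v2: tmp=3, then aux=2, then acc=3, then ((b + c) < (4 * a)) is true, then c=-7, then returns -6
-11 against -6: the behavior changed.
verdict: not equivalent; witness: a=0, b=-4, c=-1


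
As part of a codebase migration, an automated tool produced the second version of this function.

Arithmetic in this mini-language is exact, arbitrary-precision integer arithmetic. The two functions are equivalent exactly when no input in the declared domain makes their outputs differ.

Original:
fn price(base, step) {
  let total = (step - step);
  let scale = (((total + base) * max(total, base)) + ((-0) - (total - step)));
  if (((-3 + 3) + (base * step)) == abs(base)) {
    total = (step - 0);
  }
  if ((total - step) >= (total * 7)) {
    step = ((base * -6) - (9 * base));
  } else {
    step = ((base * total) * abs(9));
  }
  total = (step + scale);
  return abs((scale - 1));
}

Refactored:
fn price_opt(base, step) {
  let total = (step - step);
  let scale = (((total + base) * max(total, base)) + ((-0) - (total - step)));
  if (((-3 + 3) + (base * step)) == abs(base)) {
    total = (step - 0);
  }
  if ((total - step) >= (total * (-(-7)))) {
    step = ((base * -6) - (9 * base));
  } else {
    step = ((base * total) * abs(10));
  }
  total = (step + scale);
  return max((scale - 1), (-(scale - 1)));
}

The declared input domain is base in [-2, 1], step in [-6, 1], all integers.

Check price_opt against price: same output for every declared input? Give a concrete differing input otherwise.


The one real change (`9` became `10`) has no effect anywhere in the declared ranges.
Tracing base=1, step=1: price: total := 0 | scale := 2 | (((-3 + 3) + (base * step)) == abs(base)): true | total := 1 | ((total - step) >= (total * 7)): false | step := 9 | total := 11 | result 1 | price_opt: total := 0 | scale := 2 | (((-3 + 3) + (base * step)) == abs(base)): true | total := 1 | ((total - step) >= (total * (-(-7)))): false | step := 10 | total := 12 | result 1 — matching result 1.
Across all 32 domain points the two functions coincide.
verdict: equivalent


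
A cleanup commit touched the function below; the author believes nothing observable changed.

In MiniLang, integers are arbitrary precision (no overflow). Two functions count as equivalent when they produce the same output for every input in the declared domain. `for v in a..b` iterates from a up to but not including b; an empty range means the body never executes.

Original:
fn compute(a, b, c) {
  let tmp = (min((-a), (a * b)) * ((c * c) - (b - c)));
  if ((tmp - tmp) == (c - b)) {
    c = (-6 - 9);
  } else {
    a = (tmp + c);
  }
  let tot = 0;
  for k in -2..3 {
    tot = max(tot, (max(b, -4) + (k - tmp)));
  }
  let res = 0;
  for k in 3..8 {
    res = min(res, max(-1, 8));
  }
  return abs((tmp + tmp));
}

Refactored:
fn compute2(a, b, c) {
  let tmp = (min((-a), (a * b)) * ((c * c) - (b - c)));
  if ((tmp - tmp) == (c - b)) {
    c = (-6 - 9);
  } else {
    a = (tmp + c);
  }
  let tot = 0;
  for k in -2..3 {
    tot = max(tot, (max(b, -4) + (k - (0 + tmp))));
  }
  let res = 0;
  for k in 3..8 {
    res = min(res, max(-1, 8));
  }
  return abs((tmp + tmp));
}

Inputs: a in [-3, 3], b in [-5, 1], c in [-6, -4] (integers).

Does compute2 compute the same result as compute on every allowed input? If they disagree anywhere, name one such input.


Changes here: constant usage differs; arithmetic usage differs; the full 147-point sweep finds no disagreement.
verdict: equivalent


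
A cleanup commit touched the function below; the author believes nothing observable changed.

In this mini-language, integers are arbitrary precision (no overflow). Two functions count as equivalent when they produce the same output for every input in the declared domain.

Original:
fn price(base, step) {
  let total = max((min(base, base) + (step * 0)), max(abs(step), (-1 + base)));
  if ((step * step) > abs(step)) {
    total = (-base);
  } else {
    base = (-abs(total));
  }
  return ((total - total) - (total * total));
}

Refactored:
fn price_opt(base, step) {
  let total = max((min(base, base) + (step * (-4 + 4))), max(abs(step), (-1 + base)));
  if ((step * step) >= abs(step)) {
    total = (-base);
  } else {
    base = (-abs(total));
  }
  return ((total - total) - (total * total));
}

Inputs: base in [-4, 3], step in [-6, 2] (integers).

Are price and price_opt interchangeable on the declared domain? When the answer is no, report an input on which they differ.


There is a counterexample at base=-4, step=-1: -1 on one side, -16 on the other.
price: total = 1; ((step * step) > abs(step)) -> false; base = -1; return -1
price_opt: total = 1; ((step * step) >= abs(step)) -> true; total = 4; return -16
verdict: not equivalent; witness: base=-4, step=-1


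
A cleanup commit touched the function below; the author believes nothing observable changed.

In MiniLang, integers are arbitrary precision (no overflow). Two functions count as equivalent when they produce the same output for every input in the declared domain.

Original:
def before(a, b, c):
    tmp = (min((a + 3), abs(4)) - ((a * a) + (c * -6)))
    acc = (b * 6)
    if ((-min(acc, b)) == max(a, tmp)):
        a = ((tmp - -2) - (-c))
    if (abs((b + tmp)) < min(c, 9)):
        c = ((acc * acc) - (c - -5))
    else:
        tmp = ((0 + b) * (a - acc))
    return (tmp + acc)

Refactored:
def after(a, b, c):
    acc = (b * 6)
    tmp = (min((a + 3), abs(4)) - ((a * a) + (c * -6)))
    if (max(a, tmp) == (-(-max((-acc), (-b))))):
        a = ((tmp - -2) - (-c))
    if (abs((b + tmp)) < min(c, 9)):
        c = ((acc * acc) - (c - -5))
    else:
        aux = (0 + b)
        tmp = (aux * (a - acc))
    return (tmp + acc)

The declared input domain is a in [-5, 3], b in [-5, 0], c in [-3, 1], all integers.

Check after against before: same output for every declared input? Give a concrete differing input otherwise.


Changes here: local variable names differ; statement counts differ; min/max/abs usage differs; the full 270-point sweep finds no disagreement.
verdict: equivalent


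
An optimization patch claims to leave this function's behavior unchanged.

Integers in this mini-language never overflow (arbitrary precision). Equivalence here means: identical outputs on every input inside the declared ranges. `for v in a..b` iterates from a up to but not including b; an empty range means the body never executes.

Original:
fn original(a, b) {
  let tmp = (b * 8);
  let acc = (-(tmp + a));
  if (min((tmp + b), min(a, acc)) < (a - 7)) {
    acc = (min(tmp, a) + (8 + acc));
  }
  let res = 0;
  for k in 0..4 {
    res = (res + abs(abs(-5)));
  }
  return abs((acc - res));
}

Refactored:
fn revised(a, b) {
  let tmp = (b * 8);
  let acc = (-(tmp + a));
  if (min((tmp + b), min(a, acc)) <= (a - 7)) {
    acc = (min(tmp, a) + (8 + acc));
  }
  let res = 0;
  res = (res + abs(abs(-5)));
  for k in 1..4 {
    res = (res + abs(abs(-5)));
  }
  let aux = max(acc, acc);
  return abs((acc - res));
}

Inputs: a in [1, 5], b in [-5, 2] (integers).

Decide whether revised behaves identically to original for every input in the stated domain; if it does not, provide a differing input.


The one real change (`(min((tmp + b), min(a, acc)) < (a - 7))` became `(min((tmp + b), min(a, acc)) <= (a - 7))`) has no effect anywhere in the declared ranges; all 40 inputs agree.
verdict: equivalent


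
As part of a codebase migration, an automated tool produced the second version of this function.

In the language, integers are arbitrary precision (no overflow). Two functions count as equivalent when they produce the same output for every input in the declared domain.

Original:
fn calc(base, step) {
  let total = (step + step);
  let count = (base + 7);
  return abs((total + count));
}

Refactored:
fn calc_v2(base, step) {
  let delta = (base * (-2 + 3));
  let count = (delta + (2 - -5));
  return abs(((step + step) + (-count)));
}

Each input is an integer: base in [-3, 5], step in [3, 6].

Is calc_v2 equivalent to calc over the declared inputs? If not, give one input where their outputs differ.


Try base=-3, step=3.
calc: total := 6 | count := 4 | result 10
calc_v2: delta := -3 | count := 4 | result 2
10 against 2: the behavior changed.
verdict: not equivalent; witness: base=-3, step=3


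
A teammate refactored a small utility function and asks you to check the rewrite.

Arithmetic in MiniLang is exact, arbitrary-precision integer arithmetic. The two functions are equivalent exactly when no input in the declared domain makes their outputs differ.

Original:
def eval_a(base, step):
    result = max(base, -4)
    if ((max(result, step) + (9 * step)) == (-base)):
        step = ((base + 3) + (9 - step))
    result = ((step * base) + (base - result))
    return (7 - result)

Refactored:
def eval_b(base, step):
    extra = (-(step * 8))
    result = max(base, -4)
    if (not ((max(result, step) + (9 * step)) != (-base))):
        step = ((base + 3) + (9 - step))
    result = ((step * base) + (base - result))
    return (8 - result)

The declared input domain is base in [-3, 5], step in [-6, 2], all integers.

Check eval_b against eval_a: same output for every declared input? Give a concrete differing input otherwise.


Evaluate both at base=-3, step=-6.
eval_a: result = -3; ((max(result, step) + (9 * step)) == (-base)) -> false; result = 18; return -11
eval_b: extra = 48; result = -3; (not ((max(result, step) + (9 * step)) != (-base))) -> false; result = 18; return -10
-11 and -10 differ, so these are not the same function on this domain.
verdict: not equivalent; witness: base=-3, step=-6


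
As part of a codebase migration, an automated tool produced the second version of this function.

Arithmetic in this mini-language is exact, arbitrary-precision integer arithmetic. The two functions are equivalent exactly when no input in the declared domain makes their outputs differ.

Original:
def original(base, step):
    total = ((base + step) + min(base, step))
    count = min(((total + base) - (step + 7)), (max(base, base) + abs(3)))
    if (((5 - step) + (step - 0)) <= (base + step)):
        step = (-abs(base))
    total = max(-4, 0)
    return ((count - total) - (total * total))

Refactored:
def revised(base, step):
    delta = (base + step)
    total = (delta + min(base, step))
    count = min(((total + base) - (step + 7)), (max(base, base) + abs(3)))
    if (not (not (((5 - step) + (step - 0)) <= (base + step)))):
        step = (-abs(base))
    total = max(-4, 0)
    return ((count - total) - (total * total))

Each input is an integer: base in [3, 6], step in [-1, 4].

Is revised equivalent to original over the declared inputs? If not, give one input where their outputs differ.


Side by side, the visible changes include: local variable names differ, statement counts differ, boolean connective usage differs.
Tracing base=3, step=3: original: total=9, then count=2, then (((5 - step) + (step - 0)) <= (base + step)) is true, then step=-3, then total=0, then returns 2 | revised: delta=6, then total=9, then count=2, then (not (not (((5 - step) + (step - 0)) <= (base + step)))) is true, then step=-3, then total=0, then returns 2 — matching result 2.
Across all 24 domain points the two functions coincide.
verdict: equivalent


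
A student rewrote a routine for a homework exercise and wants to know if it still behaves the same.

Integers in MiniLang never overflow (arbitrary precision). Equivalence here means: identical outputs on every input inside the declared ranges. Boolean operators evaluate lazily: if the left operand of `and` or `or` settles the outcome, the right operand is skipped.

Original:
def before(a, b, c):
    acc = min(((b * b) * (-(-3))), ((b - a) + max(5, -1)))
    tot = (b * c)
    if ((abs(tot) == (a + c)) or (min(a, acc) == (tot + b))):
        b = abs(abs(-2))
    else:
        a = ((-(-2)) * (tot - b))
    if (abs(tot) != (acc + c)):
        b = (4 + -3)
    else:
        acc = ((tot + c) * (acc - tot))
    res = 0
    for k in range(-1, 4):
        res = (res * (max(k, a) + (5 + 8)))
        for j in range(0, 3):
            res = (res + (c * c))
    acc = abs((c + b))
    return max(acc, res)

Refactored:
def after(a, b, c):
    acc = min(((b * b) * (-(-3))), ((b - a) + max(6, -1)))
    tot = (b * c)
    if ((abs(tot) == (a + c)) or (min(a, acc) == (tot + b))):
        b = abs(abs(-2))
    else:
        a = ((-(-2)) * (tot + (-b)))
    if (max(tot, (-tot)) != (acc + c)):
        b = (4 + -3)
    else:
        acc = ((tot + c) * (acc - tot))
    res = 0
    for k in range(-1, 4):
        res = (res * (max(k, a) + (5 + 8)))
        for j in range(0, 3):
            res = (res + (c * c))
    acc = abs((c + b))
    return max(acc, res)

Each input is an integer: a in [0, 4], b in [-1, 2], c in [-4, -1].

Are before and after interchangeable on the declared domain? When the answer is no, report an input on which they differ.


Run the pair on a=3, b=-1, c=-3.
before: acc becomes 1; next tot becomes 3; next ((abs(tot) == (a + c)) or (min(a, acc) == (tot + b))) evaluates to false; next a becomes 8; next (abs(tot) != (acc + c)) evaluates to true; next b becomes 1; next res becomes 0; next at k=-1:; next res becomes 0; next at j=0:; next res becomes 9; next at j=1:; next res becomes 18; next at j=2:; next res becomes 27; next at k=0:; next res becomes 567; next at j=0:; next res becomes 576; next at j=1:; next res becomes 585; next at j=2:; next res becomes 594; next at k=1:; next res becomes 12474; next at j=0:; next res becomes 12483; next at j=1:; next res becomes 12492; next at j=2:; next res becomes 12501; next at k=2:; next res becomes 262521; next at j=0:; next res becomes 262530; next at j=1:; next res becomes 262539; next at j=2:; next res becomes 262548; next at k=3:; next res becomes 5513508; next at j=0:; next res becomes 5513517; next at j=1:; next res becomes 5513526; next at j=2:; next res becomes 5513535; next acc becomes 2; next final value 5513535
after: acc becomes 2; next tot becomes 3; next ((abs(tot) == (a + c)) or (min(a, acc) == (tot + b))) evaluates to true; next b becomes 2; next (max(tot, (-tot)) != (acc + c)) evaluates to true; next b becomes 1; next res becomes 0; next at k=-1:; next res becomes 0; next at j=0:; next res becomes 9; next at j=1:; next res becomes 18; next at j=2:; next res becomes 27; next at k=0:; next res becomes 432; next at j=0:; next res becomes 441; next at j=1:; next res becomes 450; next at j=2:; next res becomes 459; next at k=1:; next res becomes 7344; next at j=0:; next res becomes 7353; next at j=1:; next res becomes 7362; next at j=2:; next res becomes 7371; next at k=2:; next res becomes 117936; next at j=0:; next res becomes 117945; next at j=1:; next res becomes 117954; next at j=2:; next res becomes 117963; next at k=3:; next res becomes 1887408; next at j=0:; next res becomes 1887417; next at j=1:; next res becomes 1887426; next at j=2:; next res becomes 1887435; next acc becomes 2; next final value 1887435
5513535 and 1887435 differ, so these are not the same function on this domain.
verdict: not equivalent; witness: a=3, b=-1, c=-3


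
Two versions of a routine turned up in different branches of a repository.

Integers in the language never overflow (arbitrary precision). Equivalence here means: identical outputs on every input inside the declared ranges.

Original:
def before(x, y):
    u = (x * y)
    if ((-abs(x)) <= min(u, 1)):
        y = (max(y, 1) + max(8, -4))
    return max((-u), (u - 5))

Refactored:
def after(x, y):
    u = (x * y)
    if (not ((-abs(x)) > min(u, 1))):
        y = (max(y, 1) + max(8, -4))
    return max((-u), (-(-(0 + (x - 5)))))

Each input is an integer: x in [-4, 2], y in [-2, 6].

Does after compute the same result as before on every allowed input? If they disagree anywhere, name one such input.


x=-4, y=-2 yields 3 from before but -8 from after.
verdict: not equivalent; witness: x=-4, y=-2


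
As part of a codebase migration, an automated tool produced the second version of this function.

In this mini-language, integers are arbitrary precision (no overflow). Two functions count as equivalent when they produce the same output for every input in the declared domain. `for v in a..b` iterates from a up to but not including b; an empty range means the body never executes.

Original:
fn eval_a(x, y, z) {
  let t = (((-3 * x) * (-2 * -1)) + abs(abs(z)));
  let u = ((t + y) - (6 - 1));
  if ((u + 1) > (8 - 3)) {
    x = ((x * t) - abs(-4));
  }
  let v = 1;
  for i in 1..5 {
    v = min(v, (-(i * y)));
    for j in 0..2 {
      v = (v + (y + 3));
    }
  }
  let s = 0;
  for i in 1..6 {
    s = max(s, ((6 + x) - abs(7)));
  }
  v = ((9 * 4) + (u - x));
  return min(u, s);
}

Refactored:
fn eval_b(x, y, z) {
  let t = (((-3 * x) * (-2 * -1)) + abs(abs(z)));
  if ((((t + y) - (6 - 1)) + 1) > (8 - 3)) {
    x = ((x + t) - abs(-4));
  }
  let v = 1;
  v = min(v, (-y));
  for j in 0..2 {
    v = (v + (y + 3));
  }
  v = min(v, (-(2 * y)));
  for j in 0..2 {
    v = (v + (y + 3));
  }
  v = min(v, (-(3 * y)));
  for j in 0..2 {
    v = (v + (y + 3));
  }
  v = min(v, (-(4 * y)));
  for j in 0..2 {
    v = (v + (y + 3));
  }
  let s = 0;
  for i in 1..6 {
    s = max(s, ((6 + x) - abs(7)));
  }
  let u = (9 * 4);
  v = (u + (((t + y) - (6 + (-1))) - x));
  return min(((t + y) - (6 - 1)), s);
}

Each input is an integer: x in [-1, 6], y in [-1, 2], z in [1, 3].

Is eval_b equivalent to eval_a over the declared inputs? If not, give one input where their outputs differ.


On input x=-1, y=1, z=3, eval_a returns 0 while eval_b returns 3.
verdict: not equivalent; witness: x=-1, y=1, z=3


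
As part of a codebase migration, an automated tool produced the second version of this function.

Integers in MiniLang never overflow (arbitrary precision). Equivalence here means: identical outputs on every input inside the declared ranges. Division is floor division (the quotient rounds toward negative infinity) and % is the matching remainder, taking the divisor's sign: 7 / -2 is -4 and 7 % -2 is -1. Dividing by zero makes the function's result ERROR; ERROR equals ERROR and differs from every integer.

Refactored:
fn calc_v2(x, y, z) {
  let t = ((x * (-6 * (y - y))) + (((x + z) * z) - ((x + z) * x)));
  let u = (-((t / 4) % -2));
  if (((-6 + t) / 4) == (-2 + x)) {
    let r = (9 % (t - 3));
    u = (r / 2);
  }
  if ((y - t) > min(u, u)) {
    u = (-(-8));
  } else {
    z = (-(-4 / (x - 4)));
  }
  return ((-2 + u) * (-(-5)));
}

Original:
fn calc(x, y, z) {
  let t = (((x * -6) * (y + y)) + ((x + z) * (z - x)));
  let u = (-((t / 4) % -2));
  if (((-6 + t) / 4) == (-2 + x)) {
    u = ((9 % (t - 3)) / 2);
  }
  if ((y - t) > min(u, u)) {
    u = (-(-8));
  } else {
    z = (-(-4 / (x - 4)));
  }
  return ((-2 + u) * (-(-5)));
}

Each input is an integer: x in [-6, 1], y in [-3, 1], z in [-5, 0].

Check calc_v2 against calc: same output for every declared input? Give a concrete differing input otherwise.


Take x=-6, y=1, z=-5.
calc: t becomes 61; next u becomes 1; next (((-6 + t) / 4) == (-2 + x)) evaluates to false; next ((y - t) > min(u, u)) evaluates to false; next z becomes 0; next final value -5
calc_v2: t becomes -11; next u becomes 1; next (((-6 + t) / 4) == (-2 + x)) evaluates to false; next ((y - t) > min(u, u)) evaluates to true; next u becomes 8; next final value 30
-5 and 30 differ, so these are not the same function on this domain.
verdict: not equivalent; witness: x=-6, y=1, z=-5


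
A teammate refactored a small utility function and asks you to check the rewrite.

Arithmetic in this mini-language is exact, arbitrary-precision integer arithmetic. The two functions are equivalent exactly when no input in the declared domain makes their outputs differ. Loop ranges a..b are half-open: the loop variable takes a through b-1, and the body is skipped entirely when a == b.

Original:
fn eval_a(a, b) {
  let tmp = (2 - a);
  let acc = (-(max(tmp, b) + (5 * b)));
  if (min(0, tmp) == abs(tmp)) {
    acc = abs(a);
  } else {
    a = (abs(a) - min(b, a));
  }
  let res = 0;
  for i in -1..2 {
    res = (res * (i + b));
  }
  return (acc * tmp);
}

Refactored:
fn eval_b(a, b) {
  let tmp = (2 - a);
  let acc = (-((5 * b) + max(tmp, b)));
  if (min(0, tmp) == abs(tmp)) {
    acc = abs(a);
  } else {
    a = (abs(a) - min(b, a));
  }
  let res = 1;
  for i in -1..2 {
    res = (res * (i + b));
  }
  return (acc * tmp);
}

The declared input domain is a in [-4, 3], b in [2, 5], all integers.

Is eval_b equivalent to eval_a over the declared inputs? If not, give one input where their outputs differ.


The edit looks behavioral (`0` became `1`), but over these ranges it never changes the outcome.
As a probe, take a=0, b=2: eval_a runs tmp = 2; acc = -12; (min(0, tmp) == abs(tmp)) -> false; a = 0; res = 0; [i=-1]; res = 0; [i=0]; res = 0; [i=1]; res = 0; return -24; eval_b runs tmp = 2; acc = -12; (min(0, tmp) == abs(tmp)) -> false; a = 0; res = 1; [i=-1]; res = 1; [i=0]; res = 2; [i=1]; res = 6; return -24; both end at -24.
Every one of the 32 inputs gives matching results.
verdict: equivalent


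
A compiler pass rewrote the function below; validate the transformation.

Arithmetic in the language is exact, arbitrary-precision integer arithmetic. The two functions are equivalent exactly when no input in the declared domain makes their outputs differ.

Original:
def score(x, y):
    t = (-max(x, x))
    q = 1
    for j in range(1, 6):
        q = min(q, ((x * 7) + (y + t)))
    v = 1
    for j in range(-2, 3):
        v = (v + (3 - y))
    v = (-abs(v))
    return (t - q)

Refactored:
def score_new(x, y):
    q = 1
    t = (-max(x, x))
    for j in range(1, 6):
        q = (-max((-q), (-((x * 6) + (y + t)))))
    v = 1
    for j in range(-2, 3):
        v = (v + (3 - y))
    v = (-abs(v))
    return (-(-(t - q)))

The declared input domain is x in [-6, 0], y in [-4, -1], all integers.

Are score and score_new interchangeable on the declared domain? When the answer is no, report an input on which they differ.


Take x=-6, y=-4.
score: t=6, then q=1, then (j=1), then q=-40, then (j=2), then q=-40, then (j=3), then q=-40, then (j=4), then q=-40, then (j=5), then q=-40, then v=1, then (j=-2), then v=8, then (j=-1), then v=15, then (j=0), then v=22, then (j=1), then v=29, then (j=2), then v=36, then v=-36, then returns 46
score_new: q=1, then t=6, then (j=1), then q=-34, then (j=2), then q=-34, then (j=3), then q=-34, then (j=4), then q=-34, then (j=5), then q=-34, then v=1, then (j=-2), then v=8, then (j=-1), then v=15, then (j=0), then v=22, then (j=1), then v=29, then (j=2), then v=36, then v=-36, then returns 40
46 against 40: the behavior changed.
verdict: not equivalent; witness: x=-6, y=-4


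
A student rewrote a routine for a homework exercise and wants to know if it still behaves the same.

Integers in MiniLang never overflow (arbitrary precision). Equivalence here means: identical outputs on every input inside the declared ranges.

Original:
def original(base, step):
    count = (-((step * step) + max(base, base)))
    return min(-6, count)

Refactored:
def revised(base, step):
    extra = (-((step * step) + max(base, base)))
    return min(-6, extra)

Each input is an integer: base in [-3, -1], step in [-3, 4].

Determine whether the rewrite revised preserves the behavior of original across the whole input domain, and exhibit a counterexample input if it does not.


Behavior is preserved: although local variable names differ, the outputs never diverge.
Spot check at base=-3, step=4 — original: count := -13 | result -13. revised: extra := -13 | result -13. Both give -13.
Sweeping the whole domain (24 inputs) finds no disagreement.
verdict: equivalent
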